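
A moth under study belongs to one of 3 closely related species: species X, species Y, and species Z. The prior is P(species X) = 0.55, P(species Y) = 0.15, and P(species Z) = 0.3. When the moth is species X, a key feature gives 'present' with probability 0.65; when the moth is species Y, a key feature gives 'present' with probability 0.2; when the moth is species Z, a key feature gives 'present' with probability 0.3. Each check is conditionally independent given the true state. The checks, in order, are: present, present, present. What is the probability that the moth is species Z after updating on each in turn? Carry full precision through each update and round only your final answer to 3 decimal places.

After 'present': normaliser = 0.65·0.5500 + 0.2·0.1500 + 0.3·0.3000; P(species X) ≈ 0.7487, P(species Y) ≈ 0.0628, P(species Z) ≈ 0.1885
After 'present': normaliser = 0.65·0.7487 + 0.2·0.0628 + 0.3·0.1885; P(species X) ≈ 0.8756, P(species Y) ≈ 0.0226, P(species Z) ≈ 0.1017
After 'present': normaliser = 0.65·0.8756 + 0.2·0.0226 + 0.3·0.1017; P(species X) ≈ 0.9420, P(species Y) ≈ 0.0075, P(species Z) ≈ 0.0505

0.051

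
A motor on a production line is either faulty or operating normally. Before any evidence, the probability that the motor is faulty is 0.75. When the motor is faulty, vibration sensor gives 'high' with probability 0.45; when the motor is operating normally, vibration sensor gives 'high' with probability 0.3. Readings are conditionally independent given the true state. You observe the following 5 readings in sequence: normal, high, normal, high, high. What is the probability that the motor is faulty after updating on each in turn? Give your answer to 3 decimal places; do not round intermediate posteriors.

0.862

After 'normal': P(faulty) = 0.55·0.7500 / (0.55·0.7500 + 0.7·0.2500) ≈ 0.7021
After 'high': P(faulty) = 0.45·0.7021 / (0.45·0.7021 + 0.3·0.2979) ≈ 0.7795
After 'normal': P(faulty) = 0.55·0.7795 / (0.55·0.7795 + 0.7·0.2205) ≈ 0.7353
After 'high': P(faulty) = 0.45·0.7353 / (0.45·0.7353 + 0.3·0.2647) ≈ 0.8065
After 'high': P(faulty) = 0.45·0.8065 / (0.45·0.8065 + 0.3·0.1935) ≈ 0.8621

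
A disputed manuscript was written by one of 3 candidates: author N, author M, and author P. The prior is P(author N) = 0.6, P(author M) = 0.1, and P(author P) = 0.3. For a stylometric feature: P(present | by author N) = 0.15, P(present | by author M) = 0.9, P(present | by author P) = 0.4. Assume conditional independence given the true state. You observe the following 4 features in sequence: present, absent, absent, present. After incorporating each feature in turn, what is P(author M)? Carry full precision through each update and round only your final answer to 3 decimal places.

0.029

Each posterior becomes the prior for the next update.
After 'present': normaliser = 0.15·0.6000 + 0.9·0.1000 + 0.4·0.3000; P(author N) ≈ 0.3000, P(author M) ≈ 0.3000, P(author P) ≈ 0.4000
After 'absent': normaliser = 0.85·0.3000 + 0.1·0.3000 + 0.6·0.4000; P(author N) ≈ 0.4857, P(author M) ≈ 0.0571, P(author P) ≈ 0.4571
After 'absent': normaliser = 0.85·0.4857 + 0.1·0.0571 + 0.6·0.4571; P(author N) ≈ 0.5959, P(author M) ≈ 0.0082, P(author P) ≈ 0.3959
After 'present': normaliser = 0.15·0.5959 + 0.9·0.0082 + 0.4·0.3959; P(author N) ≈ 0.3503, P(author M) ≈ 0.0291, P(author P) ≈ 0.6206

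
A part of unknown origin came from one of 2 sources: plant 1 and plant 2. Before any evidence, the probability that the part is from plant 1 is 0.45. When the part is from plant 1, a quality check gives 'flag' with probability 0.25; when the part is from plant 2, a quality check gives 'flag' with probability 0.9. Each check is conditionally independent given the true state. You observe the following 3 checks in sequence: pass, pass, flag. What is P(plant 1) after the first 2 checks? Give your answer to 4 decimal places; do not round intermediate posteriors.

0.9787

After 'pass': P(plant 1) = 0.75·0.4500 / (0.75·0.4500 + 0.1·0.5500) ≈ 0.8599
After 'pass': P(plant 1) = 0.75·0.8599 / (0.75·0.8599 + 0.1·0.1401) ≈ 0.9787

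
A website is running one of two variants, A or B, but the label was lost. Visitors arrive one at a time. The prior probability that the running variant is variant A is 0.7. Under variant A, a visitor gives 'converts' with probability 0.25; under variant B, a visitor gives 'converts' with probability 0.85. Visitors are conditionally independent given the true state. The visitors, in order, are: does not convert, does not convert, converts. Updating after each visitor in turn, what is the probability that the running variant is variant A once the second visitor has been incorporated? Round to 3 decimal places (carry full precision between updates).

Each posterior becomes the prior for the next update.
After 'does not convert': P(A) = 0.75·0.7000 / (0.75·0.7000 + 0.15·0.3000) ≈ 0.9211
After 'does not convert': P(A) = 0.75·0.9211 / (0.75·0.9211 + 0.15·0.0789) ≈ 0.9831

0.983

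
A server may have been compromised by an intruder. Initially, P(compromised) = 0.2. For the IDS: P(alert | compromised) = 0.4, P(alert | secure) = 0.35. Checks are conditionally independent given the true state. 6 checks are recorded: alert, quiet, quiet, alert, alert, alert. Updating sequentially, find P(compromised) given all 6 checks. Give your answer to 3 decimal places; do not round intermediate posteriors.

After 'alert': P(compromised) = 0.4·0.2000 / (0.4·0.2000 + 0.35·0.8000) ≈ 0.2222
After 'quiet': P(compromised) = 0.6·0.2222 / (0.6·0.2222 + 0.65·0.7778) ≈ 0.2087
After 'quiet': P(compromised) = 0.6·0.2087 / (0.6·0.2087 + 0.65·0.7913) ≈ 0.1958
After 'alert': P(compromised) = 0.4·0.1958 / (0.4·0.1958 + 0.35·0.8042) ≈ 0.2177
After 'alert': P(compromised) = 0.4·0.2177 / (0.4·0.2177 + 0.35·0.7823) ≈ 0.2413
After 'alert': P(compromised) = 0.4·0.2413 / (0.4·0.2413 + 0.35·0.7587) ≈ 0.2665

0.267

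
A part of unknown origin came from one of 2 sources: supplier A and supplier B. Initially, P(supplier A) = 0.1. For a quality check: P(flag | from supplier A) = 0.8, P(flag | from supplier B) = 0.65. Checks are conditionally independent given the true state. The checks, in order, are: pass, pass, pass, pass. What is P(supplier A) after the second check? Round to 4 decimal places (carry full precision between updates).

Each posterior becomes the prior for the next update.
After 'pass': P(supplier A) = 0.2·0.1000 / (0.2·0.1000 + 0.35·0.9000) ≈ 0.0597
After 'pass': P(supplier A) = 0.2·0.0597 / (0.2·0.0597 + 0.35·0.9403) ≈ 0.0350

0.0350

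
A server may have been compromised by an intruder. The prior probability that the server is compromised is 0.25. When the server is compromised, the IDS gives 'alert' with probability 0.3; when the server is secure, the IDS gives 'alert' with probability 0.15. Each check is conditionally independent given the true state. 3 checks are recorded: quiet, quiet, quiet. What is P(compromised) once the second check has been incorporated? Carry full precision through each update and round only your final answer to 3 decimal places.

After 'quiet': P(compromised) = 0.7·0.2500 / (0.7·0.2500 + 0.85·0.7500) ≈ 0.2154
After 'quiet': P(compromised) = 0.7·0.2154 / (0.7·0.2154 + 0.85·0.7846) ≈ 0.1844

0.184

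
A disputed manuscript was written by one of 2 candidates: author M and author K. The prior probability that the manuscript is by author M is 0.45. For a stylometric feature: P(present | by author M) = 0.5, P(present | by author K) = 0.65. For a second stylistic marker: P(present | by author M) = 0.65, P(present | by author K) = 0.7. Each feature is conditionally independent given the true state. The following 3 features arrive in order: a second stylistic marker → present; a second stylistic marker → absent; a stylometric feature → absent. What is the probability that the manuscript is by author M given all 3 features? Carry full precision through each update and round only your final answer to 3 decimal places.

0.559

Apply Bayes' rule sequentially, carrying P(author M) forward.
After a second stylistic marker='present': P(author M) = 0.65·0.4500 / (0.65·0.4500 + 0.7·0.5500) ≈ 0.4317
After a second stylistic marker='absent': P(author M) = 0.35·0.4317 / (0.35·0.4317 + 0.3·0.5683) ≈ 0.4699
After a stylometric feature='absent': P(author M) = 0.5·0.4699 / (0.5·0.4699 + 0.35·0.5301) ≈ 0.5587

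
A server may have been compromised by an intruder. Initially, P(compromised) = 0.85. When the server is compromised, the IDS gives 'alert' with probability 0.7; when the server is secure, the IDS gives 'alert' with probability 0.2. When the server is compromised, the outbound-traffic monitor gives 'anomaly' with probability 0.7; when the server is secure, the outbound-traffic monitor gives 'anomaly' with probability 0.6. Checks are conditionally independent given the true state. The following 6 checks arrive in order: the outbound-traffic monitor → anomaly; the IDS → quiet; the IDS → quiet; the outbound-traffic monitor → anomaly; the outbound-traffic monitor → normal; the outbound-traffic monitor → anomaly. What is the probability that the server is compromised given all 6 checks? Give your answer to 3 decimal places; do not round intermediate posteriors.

0.487

After the outbound-traffic monitor='anomaly': P(compromised) = 0.7·0.8500 / (0.7·0.8500 + 0.6·0.1500) ≈ 0.8686
After the IDS='quiet': P(compromised) = 0.3·0.8686 / (0.3·0.8686 + 0.8·0.1314) ≈ 0.7126
After the IDS='quiet': P(compromised) = 0.3·0.7126 / (0.3·0.7126 + 0.8·0.2874) ≈ 0.4818
After the outbound-traffic monitor='anomaly': P(compromised) = 0.7·0.4818 / (0.7·0.4818 + 0.6·0.5182) ≈ 0.5203
After the outbound-traffic monitor='normal': P(compromised) = 0.3·0.5203 / (0.3·0.5203 + 0.4·0.4797) ≈ 0.4486
After the outbound-traffic monitor='anomaly': P(compromised) = 0.7·0.4486 / (0.7·0.4486 + 0.6·0.5514) ≈ 0.4869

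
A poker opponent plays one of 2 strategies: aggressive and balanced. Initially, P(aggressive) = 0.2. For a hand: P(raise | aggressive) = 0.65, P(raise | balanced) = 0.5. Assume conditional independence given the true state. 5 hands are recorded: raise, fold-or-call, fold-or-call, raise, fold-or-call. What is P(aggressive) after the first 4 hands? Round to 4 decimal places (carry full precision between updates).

0.1715

Each posterior becomes the prior for the next update.
After 'raise': P(aggressive) = 0.65·0.2000 / (0.65·0.2000 + 0.5·0.8000) ≈ 0.2453
After 'fold-or-call': P(aggressive) = 0.35·0.2453 / (0.35·0.2453 + 0.5·0.7547) ≈ 0.1853
After 'fold-or-call': P(aggressive) = 0.35·0.1853 / (0.35·0.1853 + 0.5·0.8147) ≈ 0.1374
After 'raise': P(aggressive) = 0.65·0.1374 / (0.65·0.1374 + 0.5·0.8626) ≈ 0.1715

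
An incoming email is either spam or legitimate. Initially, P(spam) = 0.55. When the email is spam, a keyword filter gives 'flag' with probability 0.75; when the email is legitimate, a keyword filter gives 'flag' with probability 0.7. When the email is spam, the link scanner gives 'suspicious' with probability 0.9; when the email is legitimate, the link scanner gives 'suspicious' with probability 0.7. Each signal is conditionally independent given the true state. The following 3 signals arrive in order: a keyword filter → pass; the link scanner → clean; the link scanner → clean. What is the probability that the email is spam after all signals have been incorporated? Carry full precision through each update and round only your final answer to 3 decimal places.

0.102

After a keyword filter='pass': P(spam) = 0.25·0.5500 / (0.25·0.5500 + 0.3·0.4500) ≈ 0.5046
After the link scanner='clean': P(spam) = 0.1·0.5046 / (0.1·0.5046 + 0.3·0.4954) ≈ 0.2535
After the link scanner='clean': P(spam) = 0.1·0.2535 / (0.1·0.2535 + 0.3·0.7465) ≈ 0.1017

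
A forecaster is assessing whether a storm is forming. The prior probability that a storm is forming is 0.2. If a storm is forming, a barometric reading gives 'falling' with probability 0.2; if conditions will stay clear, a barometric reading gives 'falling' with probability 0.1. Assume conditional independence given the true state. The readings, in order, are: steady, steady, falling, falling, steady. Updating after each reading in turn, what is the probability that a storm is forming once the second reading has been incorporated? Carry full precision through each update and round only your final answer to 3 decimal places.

After 'steady': P(storm) = 0.8·0.2000 / (0.8·0.2000 + 0.9·0.8000) ≈ 0.1818
After 'steady': P(storm) = 0.8·0.1818 / (0.8·0.1818 + 0.9·0.8182) ≈ 0.1649

0.165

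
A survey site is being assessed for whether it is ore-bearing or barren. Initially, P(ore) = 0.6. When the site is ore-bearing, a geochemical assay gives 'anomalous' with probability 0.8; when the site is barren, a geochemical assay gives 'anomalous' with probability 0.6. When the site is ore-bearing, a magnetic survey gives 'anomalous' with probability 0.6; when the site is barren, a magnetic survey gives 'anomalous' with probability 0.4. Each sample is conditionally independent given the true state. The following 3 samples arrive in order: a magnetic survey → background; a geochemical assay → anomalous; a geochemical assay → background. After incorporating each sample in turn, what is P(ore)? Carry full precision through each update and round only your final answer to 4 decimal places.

Apply Bayes' rule sequentially, carrying P(ore) forward.
After a magnetic survey='background': P(ore) = 0.4·0.6000 / (0.4·0.6000 + 0.6·0.4000) ≈ 0.5000
After a geochemical assay='anomalous': P(ore) = 0.8·0.5000 / (0.8·0.5000 + 0.6·0.5000) ≈ 0.5714
After a geochemical assay='background': P(ore) = 0.2·0.5714 / (0.2·0.5714 + 0.4·0.4286) ≈ 0.4000

0.4000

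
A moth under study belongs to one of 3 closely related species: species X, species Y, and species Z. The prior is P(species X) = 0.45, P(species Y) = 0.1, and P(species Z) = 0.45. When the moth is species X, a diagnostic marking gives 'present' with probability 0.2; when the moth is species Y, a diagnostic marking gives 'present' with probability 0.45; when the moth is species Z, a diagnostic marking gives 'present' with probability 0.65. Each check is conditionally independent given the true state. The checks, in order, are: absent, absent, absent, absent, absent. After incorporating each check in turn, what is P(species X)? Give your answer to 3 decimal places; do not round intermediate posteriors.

After 'absent': normaliser = 0.8·0.4500 + 0.55·0.1000 + 0.35·0.4500; P(species X) ≈ 0.6288, P(species Y) ≈ 0.0961, P(species Z) ≈ 0.2751
After 'absent': normaliser = 0.8·0.6288 + 0.55·0.0961 + 0.35·0.2751; P(species X) ≈ 0.7713, P(species Y) ≈ 0.0810, P(species Z) ≈ 0.1476
After 'absent': normaliser = 0.8·0.7713 + 0.55·0.0810 + 0.35·0.1476; P(species X) ≈ 0.8651, P(species Y) ≈ 0.0625, P(species Z) ≈ 0.0724
After 'absent': normaliser = 0.8·0.8651 + 0.55·0.0625 + 0.35·0.0724; P(species X) ≈ 0.9206, P(species Y) ≈ 0.0457, P(species Z) ≈ 0.0337
After 'absent': normaliser = 0.8·0.9206 + 0.55·0.0457 + 0.35·0.0337; P(species X) ≈ 0.9522, P(species Y) ≈ 0.0325, P(species Z) ≈ 0.0153

0.952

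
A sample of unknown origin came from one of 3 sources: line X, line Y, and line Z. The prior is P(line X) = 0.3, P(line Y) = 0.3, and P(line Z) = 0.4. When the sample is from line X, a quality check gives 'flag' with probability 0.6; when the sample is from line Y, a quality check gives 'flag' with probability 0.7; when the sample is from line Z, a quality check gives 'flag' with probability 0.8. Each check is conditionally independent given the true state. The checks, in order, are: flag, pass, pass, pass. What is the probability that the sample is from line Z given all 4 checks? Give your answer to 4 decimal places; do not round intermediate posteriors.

0.1296

After 'flag': normaliser = 0.6·0.3000 + 0.7·0.3000 + 0.8·0.4000; P(line X) ≈ 0.2535, P(line Y) ≈ 0.2958, P(line Z) ≈ 0.4507
After 'pass': normaliser = 0.4·0.2535 + 0.3·0.2958 + 0.2·0.4507; P(line X) ≈ 0.3618, P(line Y) ≈ 0.3166, P(line Z) ≈ 0.3216
After 'pass': normaliser = 0.4·0.3618 + 0.3·0.3166 + 0.2·0.3216; P(line X) ≈ 0.4760, P(line Y) ≈ 0.3124, P(line Z) ≈ 0.2116
After 'pass': normaliser = 0.4·0.4760 + 0.3·0.3124 + 0.2·0.2116; P(line X) ≈ 0.5833, P(line Y) ≈ 0.2871, P(line Z) ≈ 0.1296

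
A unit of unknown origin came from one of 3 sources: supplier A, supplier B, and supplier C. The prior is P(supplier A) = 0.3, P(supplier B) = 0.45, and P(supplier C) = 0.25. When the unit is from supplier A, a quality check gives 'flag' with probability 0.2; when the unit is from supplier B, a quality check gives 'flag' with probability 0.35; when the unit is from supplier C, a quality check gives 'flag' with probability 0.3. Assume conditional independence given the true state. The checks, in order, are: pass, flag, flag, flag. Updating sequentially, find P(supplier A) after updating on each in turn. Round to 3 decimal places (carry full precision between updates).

After 'pass': normaliser = 0.8·0.3000 + 0.65·0.4500 + 0.7·0.2500; P(supplier A) ≈ 0.3392, P(supplier B) ≈ 0.4134, P(supplier C) ≈ 0.2473
After 'flag': normaliser = 0.2·0.3392 + 0.35·0.4134 + 0.3·0.2473; P(supplier A) ≈ 0.2366, P(supplier B) ≈ 0.5046, P(supplier C) ≈ 0.2588
After 'flag': normaliser = 0.2·0.2366 + 0.35·0.5046 + 0.3·0.2588; P(supplier A) ≈ 0.1569, P(supplier B) ≈ 0.5857, P(supplier C) ≈ 0.2574
After 'flag': normaliser = 0.2·0.1569 + 0.35·0.5857 + 0.3·0.2574; P(supplier A) ≈ 0.1001, P(supplier B) ≈ 0.6537, P(supplier C) ≈ 0.2463

0.100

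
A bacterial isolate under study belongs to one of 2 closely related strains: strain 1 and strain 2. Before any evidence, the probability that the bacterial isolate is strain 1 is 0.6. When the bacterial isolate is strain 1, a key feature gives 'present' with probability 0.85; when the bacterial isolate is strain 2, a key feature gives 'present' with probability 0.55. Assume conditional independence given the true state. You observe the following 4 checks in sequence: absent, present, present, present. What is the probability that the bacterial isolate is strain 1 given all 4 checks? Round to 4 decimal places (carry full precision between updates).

0.6486

After 'absent': P(strain 1) = 0.15·0.6000 / (0.15·0.6000 + 0.45·0.4000) ≈ 0.3333
After 'present': P(strain 1) = 0.85·0.3333 / (0.85·0.3333 + 0.55·0.6667) ≈ 0.4359
After 'present': P(strain 1) = 0.85·0.4359 / (0.85·0.4359 + 0.55·0.5641) ≈ 0.5443
After 'present': P(strain 1) = 0.85·0.5443 / (0.85·0.5443 + 0.55·0.4557) ≈ 0.6486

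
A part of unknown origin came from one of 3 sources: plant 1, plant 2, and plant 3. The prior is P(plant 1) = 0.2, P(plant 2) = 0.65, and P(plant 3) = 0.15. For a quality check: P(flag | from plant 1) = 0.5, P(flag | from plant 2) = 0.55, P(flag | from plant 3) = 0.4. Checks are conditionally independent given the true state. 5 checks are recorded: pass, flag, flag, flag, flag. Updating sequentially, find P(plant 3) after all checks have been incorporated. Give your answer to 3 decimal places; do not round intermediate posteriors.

After 'pass': normaliser = 0.5·0.2000 + 0.45·0.6500 + 0.6·0.1500; P(plant 1) ≈ 0.2073, P(plant 2) ≈ 0.6062, P(plant 3) ≈ 0.1865
After 'flag': normaliser = 0.5·0.2073 + 0.55·0.6062 + 0.4·0.1865; P(plant 1) ≈ 0.2025, P(plant 2) ≈ 0.6516, P(plant 3) ≈ 0.1458
After 'flag': normaliser = 0.5·0.2025 + 0.55·0.6516 + 0.4·0.1458; P(plant 1) ≈ 0.1955, P(plant 2) ≈ 0.6919, P(plant 3) ≈ 0.1126
After 'flag': normaliser = 0.5·0.1955 + 0.55·0.6919 + 0.4·0.1126; P(plant 1) ≈ 0.1868, P(plant 2) ≈ 0.7272, P(plant 3) ≈ 0.0861
After 'flag': normaliser = 0.5·0.1868 + 0.55·0.7272 + 0.4·0.0861; P(plant 1) ≈ 0.1770, P(plant 2) ≈ 0.7578, P(plant 3) ≈ 0.0652

0.065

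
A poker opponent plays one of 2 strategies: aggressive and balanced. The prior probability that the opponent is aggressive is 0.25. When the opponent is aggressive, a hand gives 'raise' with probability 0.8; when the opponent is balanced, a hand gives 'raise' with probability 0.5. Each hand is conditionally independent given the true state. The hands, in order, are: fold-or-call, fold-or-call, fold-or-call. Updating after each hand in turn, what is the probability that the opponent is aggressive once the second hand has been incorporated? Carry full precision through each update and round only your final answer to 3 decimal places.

0.051

After 'fold-or-call': P(aggressive) = 0.2·0.2500 / (0.2·0.2500 + 0.5·0.7500) ≈ 0.1176
After 'fold-or-call': P(aggressive) = 0.2·0.1176 / (0.2·0.1176 + 0.5·0.8824) ≈ 0.0506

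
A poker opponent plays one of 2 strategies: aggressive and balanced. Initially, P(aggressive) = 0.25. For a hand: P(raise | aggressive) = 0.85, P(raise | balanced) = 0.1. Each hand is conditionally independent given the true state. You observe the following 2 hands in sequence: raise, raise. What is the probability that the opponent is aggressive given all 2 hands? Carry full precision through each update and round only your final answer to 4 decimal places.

0.9601

After 'raise': P(aggressive) = 0.85·0.2500 / (0.85·0.2500 + 0.1·0.7500) ≈ 0.7391
After 'raise': P(aggressive) = 0.85·0.7391 / (0.85·0.7391 + 0.1·0.2609) ≈ 0.9601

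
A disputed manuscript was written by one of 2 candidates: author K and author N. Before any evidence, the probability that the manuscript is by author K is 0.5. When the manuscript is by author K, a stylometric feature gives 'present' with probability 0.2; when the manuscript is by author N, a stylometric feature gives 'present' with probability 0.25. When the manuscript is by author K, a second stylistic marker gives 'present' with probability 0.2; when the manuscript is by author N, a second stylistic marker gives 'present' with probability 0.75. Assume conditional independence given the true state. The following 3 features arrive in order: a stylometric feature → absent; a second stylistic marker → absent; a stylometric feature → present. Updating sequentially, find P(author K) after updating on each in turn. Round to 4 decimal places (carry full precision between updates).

Apply Bayes' rule sequentially, carrying P(author K) forward.
After a stylometric feature='absent': P(author K) = 0.8·0.5000 / (0.8·0.5000 + 0.75·0.5000) ≈ 0.5161
After a second stylistic marker='absent': P(author K) = 0.8·0.5161 / (0.8·0.5161 + 0.25·0.4839) ≈ 0.7734
After a stylometric feature='present': P(author K) = 0.2·0.7734 / (0.2·0.7734 + 0.25·0.2266) ≈ 0.7320

0.7320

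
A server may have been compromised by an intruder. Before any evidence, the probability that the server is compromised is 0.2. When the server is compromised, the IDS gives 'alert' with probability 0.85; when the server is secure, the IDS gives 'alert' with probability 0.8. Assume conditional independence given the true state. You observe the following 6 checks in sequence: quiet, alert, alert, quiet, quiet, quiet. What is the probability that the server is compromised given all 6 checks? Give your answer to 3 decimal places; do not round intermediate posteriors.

0.082

After 'quiet': P(compromised) = 0.15·0.2000 / (0.15·0.2000 + 0.2·0.8000) ≈ 0.1579
After 'alert': P(compromised) = 0.85·0.1579 / (0.85·0.1579 + 0.8·0.8421) ≈ 0.1661
After 'alert': P(compromised) = 0.85·0.1661 / (0.85·0.1661 + 0.8·0.8339) ≈ 0.1747
After 'quiet': P(compromised) = 0.15·0.1747 / (0.15·0.1747 + 0.2·0.8253) ≈ 0.1370
After 'quiet': P(compromised) = 0.15·0.1370 / (0.15·0.1370 + 0.2·0.8630) ≈ 0.1064
After 'quiet': P(compromised) = 0.15·0.1064 / (0.15·0.1064 + 0.2·0.8936) ≈ 0.0820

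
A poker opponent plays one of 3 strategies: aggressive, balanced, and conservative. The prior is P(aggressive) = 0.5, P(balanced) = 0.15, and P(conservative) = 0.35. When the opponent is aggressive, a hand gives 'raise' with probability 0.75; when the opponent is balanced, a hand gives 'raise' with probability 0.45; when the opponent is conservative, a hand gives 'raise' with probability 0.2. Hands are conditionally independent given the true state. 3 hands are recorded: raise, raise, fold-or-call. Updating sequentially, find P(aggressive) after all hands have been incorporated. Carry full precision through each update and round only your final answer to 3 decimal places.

After 'raise': normaliser = 0.75·0.5000 + 0.45·0.1500 + 0.2·0.3500; P(aggressive) ≈ 0.7317, P(balanced) ≈ 0.1317, P(conservative) ≈ 0.1366
After 'raise': normaliser = 0.75·0.7317 + 0.45·0.1317 + 0.2·0.1366; P(aggressive) ≈ 0.8637, P(balanced) ≈ 0.0933, P(conservative) ≈ 0.0430
After 'fold-or-call': normaliser = 0.25·0.8637 + 0.55·0.0933 + 0.8·0.0430; P(aggressive) ≈ 0.7159, P(balanced) ≈ 0.1701, P(conservative) ≈ 0.1140

0.716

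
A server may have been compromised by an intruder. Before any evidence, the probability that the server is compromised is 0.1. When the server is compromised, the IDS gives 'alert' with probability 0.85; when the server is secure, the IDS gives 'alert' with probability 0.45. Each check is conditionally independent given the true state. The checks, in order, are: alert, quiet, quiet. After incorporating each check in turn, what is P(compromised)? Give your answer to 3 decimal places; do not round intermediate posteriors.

Apply Bayes' rule sequentially, carrying P(compromised) forward.
After 'alert': P(compromised) = 0.85·0.1000 / (0.85·0.1000 + 0.45·0.9000) ≈ 0.1735
After 'quiet': P(compromised) = 0.15·0.1735 / (0.15·0.1735 + 0.55·0.8265) ≈ 0.0541
After 'quiet': P(compromised) = 0.15·0.0541 / (0.15·0.0541 + 0.55·0.9459) ≈ 0.0154

0.015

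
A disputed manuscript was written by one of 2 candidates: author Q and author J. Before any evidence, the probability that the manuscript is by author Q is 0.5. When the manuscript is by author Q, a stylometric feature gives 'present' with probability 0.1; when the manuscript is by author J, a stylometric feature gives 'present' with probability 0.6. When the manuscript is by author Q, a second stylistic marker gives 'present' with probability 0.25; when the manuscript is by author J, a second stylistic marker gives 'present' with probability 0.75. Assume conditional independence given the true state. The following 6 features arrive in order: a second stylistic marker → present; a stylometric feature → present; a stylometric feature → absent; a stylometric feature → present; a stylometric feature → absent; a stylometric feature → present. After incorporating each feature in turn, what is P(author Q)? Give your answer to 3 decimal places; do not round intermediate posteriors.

After a second stylistic marker='present': P(author Q) = 0.25·0.5000 / (0.25·0.5000 + 0.75·0.5000) ≈ 0.2500
After a stylometric feature='present': P(author Q) = 0.1·0.2500 / (0.1·0.2500 + 0.6·0.7500) ≈ 0.0526
After a stylometric feature='absent': P(author Q) = 0.9·0.0526 / (0.9·0.0526 + 0.4·0.9474) ≈ 0.1111
After a stylometric feature='present': P(author Q) = 0.1·0.1111 / (0.1·0.1111 + 0.6·0.8889) ≈ 0.0204
After a stylometric feature='absent': P(author Q) = 0.9·0.0204 / (0.9·0.0204 + 0.4·0.9796) ≈ 0.0448
After a stylometric feature='present': P(author Q) = 0.1·0.0448 / (0.1·0.0448 + 0.6·0.9552) ≈ 0.0078

0.008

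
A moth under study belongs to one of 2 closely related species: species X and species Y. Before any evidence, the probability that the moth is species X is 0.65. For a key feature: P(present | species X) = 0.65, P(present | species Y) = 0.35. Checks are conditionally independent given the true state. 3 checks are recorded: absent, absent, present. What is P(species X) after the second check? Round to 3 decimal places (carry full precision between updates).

0.350

After 'absent': P(species X) = 0.35·0.6500 / (0.35·0.6500 + 0.65·0.3500) ≈ 0.5000
After 'absent': P(species X) = 0.35·0.5000 / (0.35·0.5000 + 0.65·0.5000) ≈ 0.3500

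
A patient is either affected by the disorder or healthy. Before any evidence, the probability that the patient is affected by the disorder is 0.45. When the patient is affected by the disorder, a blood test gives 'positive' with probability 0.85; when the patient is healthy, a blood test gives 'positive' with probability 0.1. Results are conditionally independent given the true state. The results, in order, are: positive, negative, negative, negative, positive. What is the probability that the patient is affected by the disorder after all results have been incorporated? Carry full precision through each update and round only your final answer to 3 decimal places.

Each posterior becomes the prior for the next update.
After 'positive': P(affected) = 0.85·0.4500 / (0.85·0.4500 + 0.1·0.5500) ≈ 0.8743
After 'negative': P(affected) = 0.15·0.8743 / (0.15·0.8743 + 0.9·0.1257) ≈ 0.5368
After 'negative': P(affected) = 0.15·0.5368 / (0.15·0.5368 + 0.9·0.4632) ≈ 0.1619
After 'negative': P(affected) = 0.15·0.1619 / (0.15·0.1619 + 0.9·0.8381) ≈ 0.0312
After 'positive': P(affected) = 0.85·0.0312 / (0.85·0.0312 + 0.1·0.9688) ≈ 0.2149

0.215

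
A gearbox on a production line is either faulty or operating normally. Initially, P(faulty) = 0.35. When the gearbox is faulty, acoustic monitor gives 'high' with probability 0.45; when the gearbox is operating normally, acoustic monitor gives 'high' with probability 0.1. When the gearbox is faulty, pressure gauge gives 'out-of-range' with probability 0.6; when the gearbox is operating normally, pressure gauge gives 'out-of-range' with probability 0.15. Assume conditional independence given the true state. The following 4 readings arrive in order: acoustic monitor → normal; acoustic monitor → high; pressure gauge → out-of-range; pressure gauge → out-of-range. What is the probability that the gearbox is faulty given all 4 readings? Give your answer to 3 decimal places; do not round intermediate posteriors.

0.960

After acoustic monitor='normal': P(faulty) = 0.55·0.3500 / (0.55·0.3500 + 0.9·0.6500) ≈ 0.2476
After acoustic monitor='high': P(faulty) = 0.45·0.2476 / (0.45·0.2476 + 0.1·0.7524) ≈ 0.5969
After pressure gauge='out-of-range': P(faulty) = 0.6·0.5969 / (0.6·0.5969 + 0.15·0.4031) ≈ 0.8556
After pressure gauge='out-of-range': P(faulty) = 0.6·0.8556 / (0.6·0.8556 + 0.15·0.1444) ≈ 0.9595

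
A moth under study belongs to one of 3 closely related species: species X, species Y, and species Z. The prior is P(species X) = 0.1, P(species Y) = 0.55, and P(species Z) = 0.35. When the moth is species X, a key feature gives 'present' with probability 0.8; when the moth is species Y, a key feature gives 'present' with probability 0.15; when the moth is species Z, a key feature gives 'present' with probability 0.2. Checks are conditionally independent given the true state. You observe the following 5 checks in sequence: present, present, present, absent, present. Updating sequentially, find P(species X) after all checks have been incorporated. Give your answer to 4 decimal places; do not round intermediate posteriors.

After 'present': normaliser = 0.8·0.1000 + 0.15·0.5500 + 0.2·0.3500; P(species X) ≈ 0.3441, P(species Y) ≈ 0.3548, P(species Z) ≈ 0.3011
After 'present': normaliser = 0.8·0.3441 + 0.15·0.3548 + 0.2·0.3011; P(species X) ≈ 0.7082, P(species Y) ≈ 0.1369, P(species Z) ≈ 0.1549
After 'present': normaliser = 0.8·0.7082 + 0.15·0.1369 + 0.2·0.1549; P(species X) ≈ 0.9166, P(species Y) ≈ 0.0332, P(species Z) ≈ 0.0501
After 'absent': normaliser = 0.2·0.9166 + 0.85·0.0332 + 0.8·0.0501; P(species X) ≈ 0.7284, P(species Y) ≈ 0.1122, P(species Z) ≈ 0.1593
After 'present': normaliser = 0.8·0.7284 + 0.15·0.1122 + 0.2·0.1593; P(species X) ≈ 0.9229, P(species Y) ≈ 0.0267, P(species Z) ≈ 0.0505

0.9229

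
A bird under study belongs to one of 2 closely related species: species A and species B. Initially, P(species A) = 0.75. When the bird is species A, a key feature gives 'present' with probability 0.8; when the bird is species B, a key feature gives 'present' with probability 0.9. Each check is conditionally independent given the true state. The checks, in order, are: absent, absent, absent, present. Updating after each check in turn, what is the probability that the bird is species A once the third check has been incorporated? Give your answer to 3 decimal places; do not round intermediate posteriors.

Apply Bayes' rule sequentially, carrying P(species A) forward.
After 'absent': P(species A) = 0.2·0.7500 / (0.2·0.7500 + 0.1·0.2500) ≈ 0.8571
After 'absent': P(species A) = 0.2·0.8571 / (0.2·0.8571 + 0.1·0.1429) ≈ 0.9231
After 'absent': P(species A) = 0.2·0.9231 / (0.2·0.9231 + 0.1·0.0769) ≈ 0.9600

0.960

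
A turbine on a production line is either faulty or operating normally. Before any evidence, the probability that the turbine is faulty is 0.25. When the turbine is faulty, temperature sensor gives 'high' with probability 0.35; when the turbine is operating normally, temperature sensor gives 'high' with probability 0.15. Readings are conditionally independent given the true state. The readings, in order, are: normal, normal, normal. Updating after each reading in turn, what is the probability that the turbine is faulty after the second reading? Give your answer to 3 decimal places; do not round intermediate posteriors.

Each posterior becomes the prior for the next update.
After 'normal': P(faulty) = 0.65·0.2500 / (0.65·0.2500 + 0.85·0.7500) ≈ 0.2031
After 'normal': P(faulty) = 0.65·0.2031 / (0.65·0.2031 + 0.85·0.7969) ≈ 0.1631

0.163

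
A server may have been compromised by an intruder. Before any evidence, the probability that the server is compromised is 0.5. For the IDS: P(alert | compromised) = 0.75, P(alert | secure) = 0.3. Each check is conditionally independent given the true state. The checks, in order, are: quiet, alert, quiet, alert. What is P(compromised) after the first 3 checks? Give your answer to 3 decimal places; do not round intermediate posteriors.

0.242

Apply Bayes' rule sequentially, carrying P(compromised) forward.
After 'quiet': P(compromised) = 0.25·0.5000 / (0.25·0.5000 + 0.7·0.5000) ≈ 0.2632
After 'alert': P(compromised) = 0.75·0.2632 / (0.75·0.2632 + 0.3·0.7368) ≈ 0.4717
After 'quiet': P(compromised) = 0.25·0.4717 / (0.25·0.4717 + 0.7·0.5283) ≈ 0.2418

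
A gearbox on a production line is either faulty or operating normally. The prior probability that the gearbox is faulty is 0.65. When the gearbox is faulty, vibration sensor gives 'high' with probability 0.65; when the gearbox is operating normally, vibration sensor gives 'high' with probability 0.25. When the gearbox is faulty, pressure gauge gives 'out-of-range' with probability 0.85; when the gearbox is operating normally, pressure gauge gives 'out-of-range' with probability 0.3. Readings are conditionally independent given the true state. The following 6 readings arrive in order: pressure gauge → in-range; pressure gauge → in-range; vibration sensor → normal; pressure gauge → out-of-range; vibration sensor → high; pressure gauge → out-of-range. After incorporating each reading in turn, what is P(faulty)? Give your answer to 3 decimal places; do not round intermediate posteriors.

After pressure gauge='in-range': P(faulty) = 0.15·0.6500 / (0.15·0.6500 + 0.7·0.3500) ≈ 0.2847
After pressure gauge='in-range': P(faulty) = 0.15·0.2847 / (0.15·0.2847 + 0.7·0.7153) ≈ 0.0786
After vibration sensor='normal': P(faulty) = 0.35·0.0786 / (0.35·0.0786 + 0.75·0.9214) ≈ 0.0383
After pressure gauge='out-of-range': P(faulty) = 0.85·0.0383 / (0.85·0.0383 + 0.3·0.9617) ≈ 0.1013
After vibration sensor='high': P(faulty) = 0.65·0.1013 / (0.65·0.1013 + 0.25·0.8987) ≈ 0.2267
After pressure gauge='out-of-range': P(faulty) = 0.85·0.2267 / (0.85·0.2267 + 0.3·0.7733) ≈ 0.4537

0.454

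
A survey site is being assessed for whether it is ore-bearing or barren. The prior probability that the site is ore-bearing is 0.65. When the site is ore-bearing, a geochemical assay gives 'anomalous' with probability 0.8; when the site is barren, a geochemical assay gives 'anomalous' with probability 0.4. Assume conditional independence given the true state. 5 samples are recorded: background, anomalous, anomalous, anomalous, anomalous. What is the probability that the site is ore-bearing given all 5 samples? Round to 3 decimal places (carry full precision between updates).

0.908

After 'background': P(ore) = 0.2·0.6500 / (0.2·0.6500 + 0.6·0.3500) ≈ 0.3824
After 'anomalous': P(ore) = 0.8·0.3824 / (0.8·0.3824 + 0.4·0.6176) ≈ 0.5532
After 'anomalous': P(ore) = 0.8·0.5532 / (0.8·0.5532 + 0.4·0.4468) ≈ 0.7123
After 'anomalous': P(ore) = 0.8·0.7123 / (0.8·0.7123 + 0.4·0.2877) ≈ 0.8320
After 'anomalous': P(ore) = 0.8·0.8320 / (0.8·0.8320 + 0.4·0.1680) ≈ 0.9083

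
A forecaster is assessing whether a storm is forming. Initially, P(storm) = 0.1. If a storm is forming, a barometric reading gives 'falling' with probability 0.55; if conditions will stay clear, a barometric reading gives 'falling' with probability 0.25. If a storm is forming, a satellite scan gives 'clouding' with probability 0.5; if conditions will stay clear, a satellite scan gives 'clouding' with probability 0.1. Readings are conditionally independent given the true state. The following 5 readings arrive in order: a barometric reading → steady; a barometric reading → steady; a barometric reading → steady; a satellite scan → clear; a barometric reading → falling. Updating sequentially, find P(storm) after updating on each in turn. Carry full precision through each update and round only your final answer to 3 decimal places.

Each posterior becomes the prior for the next update.
After a barometric reading='steady': P(storm) = 0.45·0.1000 / (0.45·0.1000 + 0.75·0.9000) ≈ 0.0625
After a barometric reading='steady': P(storm) = 0.45·0.0625 / (0.45·0.0625 + 0.75·0.9375) ≈ 0.0385
After a barometric reading='steady': P(storm) = 0.45·0.0385 / (0.45·0.0385 + 0.75·0.9615) ≈ 0.0234
After a satellite scan='clear': P(storm) = 0.5·0.0234 / (0.5·0.0234 + 0.9·0.9766) ≈ 0.0132
After a barometric reading='falling': P(storm) = 0.55·0.0132 / (0.55·0.0132 + 0.25·0.9868) ≈ 0.0285

0.028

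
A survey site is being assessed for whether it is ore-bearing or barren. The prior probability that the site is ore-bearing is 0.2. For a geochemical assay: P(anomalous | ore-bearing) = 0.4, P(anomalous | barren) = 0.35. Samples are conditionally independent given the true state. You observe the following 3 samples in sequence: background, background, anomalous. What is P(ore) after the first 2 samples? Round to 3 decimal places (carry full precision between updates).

0.176

Each posterior becomes the prior for the next update.
After 'background': P(ore) = 0.6·0.2000 / (0.6·0.2000 + 0.65·0.8000) ≈ 0.1875
After 'background': P(ore) = 0.6·0.1875 / (0.6·0.1875 + 0.65·0.8125) ≈ 0.1756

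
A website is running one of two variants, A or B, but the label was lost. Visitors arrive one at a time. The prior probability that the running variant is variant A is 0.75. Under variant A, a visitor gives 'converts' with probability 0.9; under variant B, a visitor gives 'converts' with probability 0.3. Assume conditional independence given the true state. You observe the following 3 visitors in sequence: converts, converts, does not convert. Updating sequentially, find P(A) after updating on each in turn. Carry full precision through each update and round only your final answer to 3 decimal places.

After 'converts': P(A) = 0.9·0.7500 / (0.9·0.7500 + 0.3·0.2500) ≈ 0.9000
After 'converts': P(A) = 0.9·0.9000 / (0.9·0.9000 + 0.3·0.1000) ≈ 0.9643
After 'does not convert': P(A) = 0.1·0.9643 / (0.1·0.9643 + 0.7·0.0357) ≈ 0.7941

0.794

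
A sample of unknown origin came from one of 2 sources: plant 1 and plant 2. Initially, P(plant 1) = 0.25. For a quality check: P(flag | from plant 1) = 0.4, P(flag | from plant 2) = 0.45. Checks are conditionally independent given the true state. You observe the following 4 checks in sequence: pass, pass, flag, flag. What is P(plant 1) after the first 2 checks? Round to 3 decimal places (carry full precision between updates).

After 'pass': P(plant 1) = 0.6·0.2500 / (0.6·0.2500 + 0.55·0.7500) ≈ 0.2667
After 'pass': P(plant 1) = 0.6·0.2667 / (0.6·0.2667 + 0.55·0.7333) ≈ 0.2840

0.284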